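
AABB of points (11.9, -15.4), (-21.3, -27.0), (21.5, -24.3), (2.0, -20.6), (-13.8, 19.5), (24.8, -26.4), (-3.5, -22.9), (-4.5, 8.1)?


x range: [-21.3, 24.8]
y range: [-27, 19.5]
Bounding box: (-21.3,-27) to (24.8,19.5)

(-21.3,-27) to (24.8,19.5)


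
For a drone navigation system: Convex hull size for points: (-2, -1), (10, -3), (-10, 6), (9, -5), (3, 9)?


Convex hull vertices (CCW): (-10, 6), (-2, -1), (9, -5), (10, -3), (3, 9)
Count = 5

5


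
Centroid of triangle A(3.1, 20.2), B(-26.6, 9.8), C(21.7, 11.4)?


Centroid = ((x_A+x_B+x_C)/3, (y_A+y_B+y_C)/3)
= ((3.1+(-26.6)+21.7)/3, (20.2+9.8+11.4)/3)
= (-0.6, 13.8)

(-0.6, 13.8)


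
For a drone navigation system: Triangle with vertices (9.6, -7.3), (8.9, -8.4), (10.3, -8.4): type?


Side lengths squared: AB^2=1.7, BC^2=1.96, CA^2=1.7
Sorted: [1.7, 1.7, 1.96]
By sides: Isosceles, By angles: Acute

Isosceles, Acute


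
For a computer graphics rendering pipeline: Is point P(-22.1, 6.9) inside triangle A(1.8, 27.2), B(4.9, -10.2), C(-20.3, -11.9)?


Cross products: AB x AP = -956.79, BC x BP = -476.82, CA x CP = 485.86
All same sign? no

No, outside


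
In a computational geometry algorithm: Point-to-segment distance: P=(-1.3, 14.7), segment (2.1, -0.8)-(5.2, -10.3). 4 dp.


Project P onto AB: t = 0 (clamped to [0,1])
Closest point on segment: (2.1, -0.8)
Distance: 15.8685

15.8685


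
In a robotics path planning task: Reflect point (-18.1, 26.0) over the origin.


Reflection over origin: (x,y) -> (-x,-y)
(-18.1, 26) -> (18.1, -26)

(18.1, -26)


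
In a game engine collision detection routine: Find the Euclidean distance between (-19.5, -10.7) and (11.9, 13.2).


dx=31.4, dy=23.9
d^2 = 31.4^2 + 23.9^2 = 1557.17
d = sqrt(1557.17) = 39.461

39.461


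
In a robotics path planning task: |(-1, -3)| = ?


|u| = sqrt((-1)^2 + (-3)^2) = sqrt(10) = 3.1623

3.1623


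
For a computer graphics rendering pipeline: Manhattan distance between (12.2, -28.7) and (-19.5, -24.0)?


|12.2-(-19.5)| + |(-28.7)-(-24)| = 31.7 + 4.7 = 36.4

36.4


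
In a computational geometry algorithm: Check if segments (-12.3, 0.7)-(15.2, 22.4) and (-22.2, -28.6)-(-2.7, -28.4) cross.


Cross products: d1=569.37, d2=987.02, d3=-590.92, d4=-1008.57
d1*d2 < 0 and d3*d4 < 0? no

No, they don't intersect


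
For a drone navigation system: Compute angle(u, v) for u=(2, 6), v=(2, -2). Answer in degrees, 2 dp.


u.v = -8, |u| = sqrt(40) = 6.3246, |v| = sqrt(8) = 2.8284
cos(theta) = u.v/(|u||v|) = -8/sqrt(320) = -0.447214
theta = acos(-0.447214) = 116.57 degrees

116.57 degrees


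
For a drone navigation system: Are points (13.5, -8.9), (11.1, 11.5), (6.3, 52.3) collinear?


Cross product: (11.1-13.5)*(52.3-(-8.9)) - (11.5-(-8.9))*(6.3-13.5)
= 0

Yes, collinear


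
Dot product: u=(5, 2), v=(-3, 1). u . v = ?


u . v = u_x*v_x + u_y*v_y = 5*(-3) + 2*1
= (-15) + 2 = -13

-13


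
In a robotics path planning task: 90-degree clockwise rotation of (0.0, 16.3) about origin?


90° CW: (x,y) -> (y, -x)
(0,16.3) -> (16.3, 0)

(16.3, 0)


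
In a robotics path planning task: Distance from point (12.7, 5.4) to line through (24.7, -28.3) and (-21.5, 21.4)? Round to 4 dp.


|cross product| = 960.54
|line direction| = sqrt(4604.53) = 67.8567
Distance = 960.54/sqrt(4604.53) = 14.1554

14.1554


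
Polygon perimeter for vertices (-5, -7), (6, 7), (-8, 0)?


Sides: (-5, -7)->(6, 7): sqrt(317) = 17.804494, (6, 7)->(-8, 0): sqrt(245) = 15.652476, (-8, 0)->(-5, -7): sqrt(58) = 7.615773
Sum = 41.072743
Perimeter = 41.0727

41.0727


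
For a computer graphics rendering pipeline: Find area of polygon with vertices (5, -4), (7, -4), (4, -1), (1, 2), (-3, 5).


Shoelace sum: (5*(-4) - 7*(-4)) + (7*(-1) - 4*(-4)) + (4*2 - 1*(-1)) + (1*5 - (-3)*2) + ((-3)*(-4) - 5*5)
= 24
Area = |24|/2 = 12

12


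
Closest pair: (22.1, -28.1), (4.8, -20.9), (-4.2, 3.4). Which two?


d(P0,P1) = 18.7385, d(P0,P2) = 41.0358, d(P1,P2) = 25.9131
Closest: P0 and P1

Closest pair: (22.1, -28.1) and (4.8, -20.9), distance = 18.7385


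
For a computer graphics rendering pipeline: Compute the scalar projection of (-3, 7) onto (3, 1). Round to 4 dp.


u.v = -2, |v| = sqrt(10) = 3.1623
Scalar projection = u.v / |v| = -2 / sqrt(10) = -0.6325

-0.6325


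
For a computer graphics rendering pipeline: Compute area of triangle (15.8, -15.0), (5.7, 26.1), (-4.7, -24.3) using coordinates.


Area = |x_A(y_B-y_C) + x_B(y_C-y_A) + x_C(y_A-y_B)|/2
= |796.32 + (-53.01) + 193.17|/2
= 936.48/2 = 468.24

468.24


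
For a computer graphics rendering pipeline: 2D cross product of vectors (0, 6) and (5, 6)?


u x v = u_x*v_y - u_y*v_x = 0*6 - 6*5
= 0 - 30 = -30

-30


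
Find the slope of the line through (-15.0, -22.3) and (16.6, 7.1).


slope = (y2-y1)/(x2-x1) = (7.1-(-22.3))/(16.6-(-15)) = 29.4/31.6 = 0.9304

0.9304


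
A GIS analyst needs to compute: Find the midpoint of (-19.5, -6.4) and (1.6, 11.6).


M = (((-19.5)+1.6)/2, ((-6.4)+11.6)/2)
= (-8.95, 2.6)

(-8.95, 2.6)


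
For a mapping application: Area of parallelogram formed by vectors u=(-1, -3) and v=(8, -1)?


|u x v| = |(-1)*(-1) - (-3)*8|
= |1 - (-24)| = 25

25


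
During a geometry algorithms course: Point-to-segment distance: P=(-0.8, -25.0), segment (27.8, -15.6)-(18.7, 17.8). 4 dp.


Project P onto AB: t = 0 (clamped to [0,1])
Closest point on segment: (27.8, -15.6)
Distance: 30.1051

30.1051


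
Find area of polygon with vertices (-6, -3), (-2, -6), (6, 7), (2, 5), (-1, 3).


Shoelace sum: ((-6)*(-6) - (-2)*(-3)) + ((-2)*7 - 6*(-6)) + (6*5 - 2*7) + (2*3 - (-1)*5) + ((-1)*(-3) - (-6)*3)
= 100
Area = |100|/2 = 50

50


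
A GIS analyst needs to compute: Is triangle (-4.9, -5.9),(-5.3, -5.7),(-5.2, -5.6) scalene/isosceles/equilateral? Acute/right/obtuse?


Side lengths squared: AB^2=0.2, BC^2=0.02, CA^2=0.18
Sorted: [0.02, 0.18, 0.2]
By sides: Scalene, By angles: Right

Scalene, Right


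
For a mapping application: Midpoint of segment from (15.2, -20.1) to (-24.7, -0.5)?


M = ((15.2+(-24.7))/2, ((-20.1)+(-0.5))/2)
= (-4.75, -10.3)

(-4.75, -10.3)


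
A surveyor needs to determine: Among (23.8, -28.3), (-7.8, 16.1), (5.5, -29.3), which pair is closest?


d(P0,P1) = 54.497, d(P0,P2) = 18.3273, d(P1,P2) = 47.308
Closest: P0 and P2

Closest pair: (23.8, -28.3) and (5.5, -29.3), distance = 18.3273


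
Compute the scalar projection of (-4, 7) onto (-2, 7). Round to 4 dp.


u.v = 57, |v| = sqrt(53) = 7.2801
Scalar projection = u.v / |v| = 57 / sqrt(53) = 7.8296

7.8296


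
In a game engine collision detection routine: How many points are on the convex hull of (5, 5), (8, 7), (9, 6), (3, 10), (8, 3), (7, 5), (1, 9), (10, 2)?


Convex hull vertices (CCW): (1, 9), (5, 5), (8, 3), (10, 2), (9, 6), (8, 7), (3, 10)
Count = 7

7


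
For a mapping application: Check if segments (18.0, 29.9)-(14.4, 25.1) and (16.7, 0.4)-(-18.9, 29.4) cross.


Cross products: d1=-1087.9, d2=-812.62, d3=99.96, d4=-175.32
d1*d2 < 0 and d3*d4 < 0? no

No, they don't intersect


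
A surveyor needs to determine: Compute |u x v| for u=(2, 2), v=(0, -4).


|u x v| = |2*(-4) - 2*0|
= |(-8) - 0| = 8

8


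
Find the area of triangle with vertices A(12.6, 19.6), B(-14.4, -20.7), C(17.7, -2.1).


Area = |x_A(y_B-y_C) + x_B(y_C-y_A) + x_C(y_A-y_B)|/2
= |(-234.36) + 312.48 + 713.31|/2
= 791.43/2 = 395.715

395.715


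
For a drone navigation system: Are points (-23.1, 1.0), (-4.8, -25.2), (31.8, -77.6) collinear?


Cross product: ((-4.8)-(-23.1))*((-77.6)-1) - ((-25.2)-1)*(31.8-(-23.1))
= 0

Yes, collinear


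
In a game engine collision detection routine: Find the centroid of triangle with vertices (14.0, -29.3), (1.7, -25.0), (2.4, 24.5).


Centroid = ((x_A+x_B+x_C)/3, (y_A+y_B+y_C)/3)
= ((14+1.7+2.4)/3, ((-29.3)+(-25)+24.5)/3)
= (6.0333, -9.9333)

(6.0333, -9.9333)


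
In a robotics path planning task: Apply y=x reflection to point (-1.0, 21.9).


Reflection over y=x: (x,y) -> (y,x)
(-1, 21.9) -> (21.9, -1)

(21.9, -1)


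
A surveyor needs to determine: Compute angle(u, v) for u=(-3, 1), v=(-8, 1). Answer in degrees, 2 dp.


u.v = 25, |u| = sqrt(10) = 3.1623, |v| = sqrt(65) = 8.0623
cos(theta) = u.v/(|u||v|) = 25/sqrt(650) = 0.980581
theta = acos(0.980581) = 11.31 degrees

11.31 degrees


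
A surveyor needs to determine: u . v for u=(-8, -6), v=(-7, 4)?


u . v = u_x*v_x + u_y*v_y = (-8)*(-7) + (-6)*4
= 56 + (-24) = 32

32


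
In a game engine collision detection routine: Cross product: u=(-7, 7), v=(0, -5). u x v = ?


u x v = u_x*v_y - u_y*v_x = (-7)*(-5) - 7*0
= 35 - 0 = 35

35


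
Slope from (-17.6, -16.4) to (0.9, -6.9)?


slope = (y2-y1)/(x2-x1) = ((-6.9)-(-16.4))/(0.9-(-17.6)) = 9.5/18.5 = 0.5135

0.5135


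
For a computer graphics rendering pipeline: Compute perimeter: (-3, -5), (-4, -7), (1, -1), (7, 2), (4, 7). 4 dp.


Sides: (-3, -5)->(-4, -7): sqrt(5) = 2.236068, (-4, -7)->(1, -1): sqrt(61) = 7.81025, (1, -1)->(7, 2): sqrt(45) = 6.708204, (7, 2)->(4, 7): sqrt(34) = 5.830952, (4, 7)->(-3, -5): sqrt(193) = 13.892444
Sum = 36.477918
Perimeter = 36.4779

36.4779


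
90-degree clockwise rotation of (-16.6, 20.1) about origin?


90° CW: (x,y) -> (y, -x)
(-16.6,20.1) -> (20.1, 16.6)

(20.1, 16.6)


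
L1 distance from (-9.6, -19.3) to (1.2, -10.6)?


|(-9.6)-1.2| + |(-19.3)-(-10.6)| = 10.8 + 8.7 = 19.5

19.5


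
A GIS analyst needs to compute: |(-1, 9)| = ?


|u| = sqrt((-1)^2 + 9^2) = sqrt(82) = 9.0554

9.0554


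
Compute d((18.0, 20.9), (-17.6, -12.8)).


dx=-35.6, dy=-33.7
d^2 = (-35.6)^2 + (-33.7)^2 = 2403.05
d = sqrt(2403.05) = 49.0209

49.0209


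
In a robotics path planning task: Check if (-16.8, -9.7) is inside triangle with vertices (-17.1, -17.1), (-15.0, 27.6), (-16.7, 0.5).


Cross products: AB x AP = 2.13, BC x BP = 14.63, CA x CP = 2.32
All same sign? yes

Yes, inside


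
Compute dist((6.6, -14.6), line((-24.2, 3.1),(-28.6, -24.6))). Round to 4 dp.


|cross product| = 931.04
|line direction| = sqrt(786.65) = 28.0473
Distance = 931.04/sqrt(786.65) = 33.1954

33.1954


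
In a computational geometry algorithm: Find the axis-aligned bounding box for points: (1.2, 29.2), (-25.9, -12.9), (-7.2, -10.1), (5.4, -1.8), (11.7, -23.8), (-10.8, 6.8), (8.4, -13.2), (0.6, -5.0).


x range: [-25.9, 11.7]
y range: [-23.8, 29.2]
Bounding box: (-25.9,-23.8) to (11.7,29.2)

(-25.9,-23.8) to (11.7,29.2)


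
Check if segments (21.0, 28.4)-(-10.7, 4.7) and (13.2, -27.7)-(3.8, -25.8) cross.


Cross products: d1=-542.16, d2=-259.15, d3=1593.51, d4=1310.5
d1*d2 < 0 and d3*d4 < 0? no

No, they don't intersect


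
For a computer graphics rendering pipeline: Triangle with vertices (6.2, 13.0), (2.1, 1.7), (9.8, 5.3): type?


Side lengths squared: AB^2=144.5, BC^2=72.25, CA^2=72.25
Sorted: [72.25, 72.25, 144.5]
By sides: Isosceles, By angles: Right

Isosceles, Right


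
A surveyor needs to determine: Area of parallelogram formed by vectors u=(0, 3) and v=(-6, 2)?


|u x v| = |0*2 - 3*(-6)|
= |0 - (-18)| = 18

18


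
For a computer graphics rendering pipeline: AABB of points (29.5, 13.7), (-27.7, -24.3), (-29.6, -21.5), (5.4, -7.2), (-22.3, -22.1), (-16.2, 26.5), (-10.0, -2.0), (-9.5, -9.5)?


x range: [-29.6, 29.5]
y range: [-24.3, 26.5]
Bounding box: (-29.6,-24.3) to (29.5,26.5)

(-29.6,-24.3) to (29.5,26.5)


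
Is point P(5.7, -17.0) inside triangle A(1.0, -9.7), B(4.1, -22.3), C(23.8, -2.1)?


Cross products: AB x AP = 36.59, BC x BP = 72.09, CA x CP = 202.16
All same sign? yes

Yes, inside


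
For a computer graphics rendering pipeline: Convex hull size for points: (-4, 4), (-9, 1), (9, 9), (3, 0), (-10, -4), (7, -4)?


Convex hull vertices (CCW): (-10, -4), (7, -4), (9, 9), (-4, 4), (-9, 1)
Count = 5

5


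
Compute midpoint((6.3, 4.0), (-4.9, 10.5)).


M = ((6.3+(-4.9))/2, (4+10.5)/2)
= (0.7, 7.25)

(0.7, 7.25)


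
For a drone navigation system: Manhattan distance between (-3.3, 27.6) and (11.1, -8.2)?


|(-3.3)-11.1| + |27.6-(-8.2)| = 14.4 + 35.8 = 50.2

50.2


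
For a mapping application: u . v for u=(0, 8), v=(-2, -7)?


u . v = u_x*v_x + u_y*v_y = 0*(-2) + 8*(-7)
= 0 + (-56) = -56

-56


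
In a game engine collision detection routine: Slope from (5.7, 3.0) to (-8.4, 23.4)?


slope = (y2-y1)/(x2-x1) = (23.4-3)/((-8.4)-5.7) = 20.4/(-14.1) = -1.4468

-1.4468


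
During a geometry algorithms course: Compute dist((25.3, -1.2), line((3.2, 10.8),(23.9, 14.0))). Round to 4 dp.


|cross product| = 319.12
|line direction| = sqrt(438.73) = 20.9459
Distance = 319.12/sqrt(438.73) = 15.2355

15.2355


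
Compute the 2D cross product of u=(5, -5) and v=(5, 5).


u x v = u_x*v_y - u_y*v_x = 5*5 - (-5)*5
= 25 - (-25) = 50

50


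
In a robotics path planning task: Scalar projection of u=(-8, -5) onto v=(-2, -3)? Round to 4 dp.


u.v = 31, |v| = sqrt(13) = 3.6056
Scalar projection = u.v / |v| = 31 / sqrt(13) = 8.5979

8.5979


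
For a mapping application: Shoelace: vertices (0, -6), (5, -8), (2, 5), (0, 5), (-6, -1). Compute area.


Shoelace sum: (0*(-8) - 5*(-6)) + (5*5 - 2*(-8)) + (2*5 - 0*5) + (0*(-1) - (-6)*5) + ((-6)*(-6) - 0*(-1))
= 147
Area = |147|/2 = 73.5

73.5


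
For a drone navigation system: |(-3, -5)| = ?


|u| = sqrt((-3)^2 + (-5)^2) = sqrt(34) = 5.831

5.831


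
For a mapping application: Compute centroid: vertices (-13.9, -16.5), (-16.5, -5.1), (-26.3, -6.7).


Centroid = ((x_A+x_B+x_C)/3, (y_A+y_B+y_C)/3)
= (((-13.9)+(-16.5)+(-26.3))/3, ((-16.5)+(-5.1)+(-6.7))/3)
= (-18.9, -9.4333)

(-18.9, -9.4333)


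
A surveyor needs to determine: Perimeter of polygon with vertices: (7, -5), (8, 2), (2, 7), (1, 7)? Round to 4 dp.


Sides: (7, -5)->(8, 2): sqrt(50) = 7.071068, (8, 2)->(2, 7): sqrt(61) = 7.81025, (2, 7)->(1, 7): sqrt(1) = 1, (1, 7)->(7, -5): sqrt(180) = 13.416408
Sum = 29.297726
Perimeter = 29.2977

29.2977


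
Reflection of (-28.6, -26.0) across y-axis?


Reflection over y-axis: (x,y) -> (-x,y)
(-28.6, -26) -> (28.6, -26)

(28.6, -26)


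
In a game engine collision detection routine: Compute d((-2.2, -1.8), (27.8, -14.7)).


dx=30, dy=-12.9
d^2 = 30^2 + (-12.9)^2 = 1066.41
d = sqrt(1066.41) = 32.6559

32.6559


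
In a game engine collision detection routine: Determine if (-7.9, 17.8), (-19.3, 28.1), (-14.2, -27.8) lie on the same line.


Cross product: ((-19.3)-(-7.9))*((-27.8)-17.8) - (28.1-17.8)*((-14.2)-(-7.9))
= 584.73

No, not collinear


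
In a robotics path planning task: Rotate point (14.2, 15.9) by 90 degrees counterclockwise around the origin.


90° CCW: (x,y) -> (-y, x)
(14.2,15.9) -> (-15.9, 14.2)

(-15.9, 14.2)


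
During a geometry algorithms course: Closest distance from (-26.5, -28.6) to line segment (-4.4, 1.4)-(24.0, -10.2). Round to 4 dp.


Project P onto AB: t = 0 (clamped to [0,1])
Closest point on segment: (-4.4, 1.4)
Distance: 37.2614

37.2614


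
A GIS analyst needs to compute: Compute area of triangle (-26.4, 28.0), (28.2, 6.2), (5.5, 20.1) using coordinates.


Area = |x_A(y_B-y_C) + x_B(y_C-y_A) + x_C(y_A-y_B)|/2
= |366.96 + (-222.78) + 119.9|/2
= 264.08/2 = 132.04

132.04


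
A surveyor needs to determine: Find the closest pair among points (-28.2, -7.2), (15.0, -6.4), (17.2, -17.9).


d(P0,P1) = 43.2074, d(P0,P2) = 46.6439, d(P1,P2) = 11.7085
Closest: P1 and P2

Closest pair: (15.0, -6.4) and (17.2, -17.9), distance = 11.7085


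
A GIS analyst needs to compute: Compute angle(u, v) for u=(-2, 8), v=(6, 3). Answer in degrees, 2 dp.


u.v = 12, |u| = sqrt(68) = 8.2462, |v| = sqrt(45) = 6.7082
cos(theta) = u.v/(|u||v|) = 12/sqrt(3060) = 0.21693
theta = acos(0.21693) = 77.47 degrees

77.47 degrees


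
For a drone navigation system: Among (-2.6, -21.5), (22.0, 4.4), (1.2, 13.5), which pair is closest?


d(P0,P1) = 35.7207, d(P0,P2) = 35.2057, d(P1,P2) = 22.7035
Closest: P1 and P2

Closest pair: (22.0, 4.4) and (1.2, 13.5), distance = 22.7035


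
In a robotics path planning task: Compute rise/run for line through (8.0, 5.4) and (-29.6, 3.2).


slope = (y2-y1)/(x2-x1) = (3.2-5.4)/((-29.6)-8) = (-2.2)/(-37.6) = 0.0585

0.0585


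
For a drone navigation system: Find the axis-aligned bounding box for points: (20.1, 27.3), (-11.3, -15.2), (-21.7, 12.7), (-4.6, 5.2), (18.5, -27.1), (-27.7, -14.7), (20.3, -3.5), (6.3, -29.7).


x range: [-27.7, 20.3]
y range: [-29.7, 27.3]
Bounding box: (-27.7,-29.7) to (20.3,27.3)

(-27.7,-29.7) to (20.3,27.3)


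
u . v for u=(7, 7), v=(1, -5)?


u . v = u_x*v_x + u_y*v_y = 7*1 + 7*(-5)
= 7 + (-35) = -28

-28


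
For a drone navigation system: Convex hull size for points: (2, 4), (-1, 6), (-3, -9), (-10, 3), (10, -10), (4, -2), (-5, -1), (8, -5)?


Convex hull vertices (CCW): (-10, 3), (-3, -9), (10, -10), (8, -5), (2, 4), (-1, 6)
Count = 6

6


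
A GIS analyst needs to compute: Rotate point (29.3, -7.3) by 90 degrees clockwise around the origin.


90° CW: (x,y) -> (y, -x)
(29.3,-7.3) -> (-7.3, -29.3)

(-7.3, -29.3)


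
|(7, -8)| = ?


|u| = sqrt(7^2 + (-8)^2) = sqrt(113) = 10.6301

10.6301


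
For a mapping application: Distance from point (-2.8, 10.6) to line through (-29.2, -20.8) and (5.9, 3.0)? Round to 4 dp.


|cross product| = 473.82
|line direction| = sqrt(1798.45) = 42.4081
Distance = 473.82/sqrt(1798.45) = 11.1729

11.1729


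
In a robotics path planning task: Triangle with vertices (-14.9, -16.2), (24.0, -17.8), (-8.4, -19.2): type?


Side lengths squared: AB^2=1515.77, BC^2=1051.72, CA^2=51.25
Sorted: [51.25, 1051.72, 1515.77]
By sides: Scalene, By angles: Obtuse

Scalene, Obtuse


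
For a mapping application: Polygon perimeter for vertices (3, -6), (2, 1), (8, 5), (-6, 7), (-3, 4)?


Sides: (3, -6)->(2, 1): sqrt(50) = 7.071068, (2, 1)->(8, 5): sqrt(52) = 7.211103, (8, 5)->(-6, 7): sqrt(200) = 14.142136, (-6, 7)->(-3, 4): sqrt(18) = 4.242641, (-3, 4)->(3, -6): sqrt(136) = 11.661904
Sum = 44.328852
Perimeter = 44.3289

44.3289


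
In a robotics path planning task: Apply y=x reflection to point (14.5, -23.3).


Reflection over y=x: (x,y) -> (y,x)
(14.5, -23.3) -> (-23.3, 14.5)

(-23.3, 14.5)


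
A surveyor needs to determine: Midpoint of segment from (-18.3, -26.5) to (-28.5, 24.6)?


M = (((-18.3)+(-28.5))/2, ((-26.5)+24.6)/2)
= (-23.4, -0.95)

(-23.4, -0.95)


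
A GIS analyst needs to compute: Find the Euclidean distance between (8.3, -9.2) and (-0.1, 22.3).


dx=-8.4, dy=31.5
d^2 = (-8.4)^2 + 31.5^2 = 1062.81
d = sqrt(1062.81) = 32.6008

32.6008


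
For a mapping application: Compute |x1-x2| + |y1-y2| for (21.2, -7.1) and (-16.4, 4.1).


|21.2-(-16.4)| + |(-7.1)-4.1| = 37.6 + 11.2 = 48.8

48.8


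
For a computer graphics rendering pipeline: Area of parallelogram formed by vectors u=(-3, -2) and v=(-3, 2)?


|u x v| = |(-3)*2 - (-2)*(-3)|
= |(-6) - 6| = 12

12


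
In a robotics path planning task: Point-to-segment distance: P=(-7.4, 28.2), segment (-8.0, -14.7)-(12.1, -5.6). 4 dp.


Project P onto AB: t = 0.8267 (clamped to [0,1])
Closest point on segment: (8.6165, -7.1771)
Distance: 38.8339

38.8339


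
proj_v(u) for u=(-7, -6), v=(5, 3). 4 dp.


u.v = -53, |v| = sqrt(34) = 5.831
Scalar projection = u.v / |v| = -53 / sqrt(34) = -9.0894

-9.0894


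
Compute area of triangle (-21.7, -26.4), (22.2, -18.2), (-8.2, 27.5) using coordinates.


Area = |x_A(y_B-y_C) + x_B(y_C-y_A) + x_C(y_A-y_B)|/2
= |991.69 + 1196.58 + 67.24|/2
= 2255.51/2 = 1127.755

1127.755


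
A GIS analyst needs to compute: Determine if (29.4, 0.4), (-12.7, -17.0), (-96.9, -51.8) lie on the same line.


Cross product: ((-12.7)-29.4)*((-51.8)-0.4) - ((-17)-0.4)*((-96.9)-29.4)
= 0

Yes, collinear


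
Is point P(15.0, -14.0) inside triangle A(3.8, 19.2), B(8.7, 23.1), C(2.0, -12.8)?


Cross products: AB x AP = -206.36, BC x BP = 474.74, CA x CP = -418.16
All same sign? no

No, outside


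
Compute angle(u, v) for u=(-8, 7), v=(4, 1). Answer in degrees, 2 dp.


u.v = -25, |u| = sqrt(113) = 10.6301, |v| = sqrt(17) = 4.1231
cos(theta) = u.v/(|u||v|) = -25/sqrt(1921) = -0.570396
theta = acos(-0.570396) = 124.78 degrees

124.78 degrees


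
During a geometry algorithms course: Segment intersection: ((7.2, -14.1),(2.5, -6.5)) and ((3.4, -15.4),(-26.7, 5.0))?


Cross products: d1=-116.65, d2=-249.53, d3=34.99, d4=167.87
d1*d2 < 0 and d3*d4 < 0? no

No, they don't intersect


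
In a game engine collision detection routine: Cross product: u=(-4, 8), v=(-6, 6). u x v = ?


u x v = u_x*v_y - u_y*v_x = (-4)*6 - 8*(-6)
= (-24) - (-48) = 24

24


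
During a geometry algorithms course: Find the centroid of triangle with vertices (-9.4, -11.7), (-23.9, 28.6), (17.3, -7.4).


Centroid = ((x_A+x_B+x_C)/3, (y_A+y_B+y_C)/3)
= (((-9.4)+(-23.9)+17.3)/3, ((-11.7)+28.6+(-7.4))/3)
= (-5.3333, 3.1667)

(-5.3333, 3.1667)


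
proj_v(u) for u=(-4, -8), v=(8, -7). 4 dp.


u.v = 24, |v| = sqrt(113) = 10.6301
Scalar projection = u.v / |v| = 24 / sqrt(113) = 2.2577

2.2577


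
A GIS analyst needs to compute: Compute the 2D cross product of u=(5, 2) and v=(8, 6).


u x v = u_x*v_y - u_y*v_x = 5*6 - 2*8
= 30 - 16 = 14

14


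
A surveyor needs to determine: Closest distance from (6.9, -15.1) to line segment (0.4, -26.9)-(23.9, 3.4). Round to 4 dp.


Project P onto AB: t = 0.3471 (clamped to [0,1])
Closest point on segment: (8.5558, -16.3842)
Distance: 2.0954

2.0954


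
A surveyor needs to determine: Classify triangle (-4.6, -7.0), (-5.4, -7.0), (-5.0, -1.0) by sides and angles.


Side lengths squared: AB^2=0.64, BC^2=36.16, CA^2=36.16
Sorted: [0.64, 36.16, 36.16]
By sides: Isosceles, By angles: Acute

Isosceles, Acute


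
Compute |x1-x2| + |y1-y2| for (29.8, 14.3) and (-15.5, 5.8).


|29.8-(-15.5)| + |14.3-5.8| = 45.3 + 8.5 = 53.8

53.8


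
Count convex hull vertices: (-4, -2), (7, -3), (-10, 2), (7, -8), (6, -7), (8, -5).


Convex hull vertices (CCW): (-10, 2), (-4, -2), (7, -8), (8, -5), (7, -3)
Count = 5

5


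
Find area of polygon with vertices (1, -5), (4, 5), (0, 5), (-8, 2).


Shoelace sum: (1*5 - 4*(-5)) + (4*5 - 0*5) + (0*2 - (-8)*5) + ((-8)*(-5) - 1*2)
= 123
Area = |123|/2 = 61.5

61.5


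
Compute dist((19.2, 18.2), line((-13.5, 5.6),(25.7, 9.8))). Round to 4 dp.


|cross product| = 356.58
|line direction| = sqrt(1554.28) = 39.4244
Distance = 356.58/sqrt(1554.28) = 9.0447

9.0447


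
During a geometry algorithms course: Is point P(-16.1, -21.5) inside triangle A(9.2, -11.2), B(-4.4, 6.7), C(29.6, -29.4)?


Cross products: AB x AP = 592.95, BC x BP = -1381.17, CA x CP = 670.58
All same sign? no

No, outside


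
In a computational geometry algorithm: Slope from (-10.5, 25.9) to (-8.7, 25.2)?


slope = (y2-y1)/(x2-x1) = (25.2-25.9)/((-8.7)-(-10.5)) = (-0.7)/1.8 = -0.3889

-0.3889


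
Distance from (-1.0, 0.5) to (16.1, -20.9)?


dx=17.1, dy=-21.4
d^2 = 17.1^2 + (-21.4)^2 = 750.37
d = sqrt(750.37) = 27.3929

27.3929


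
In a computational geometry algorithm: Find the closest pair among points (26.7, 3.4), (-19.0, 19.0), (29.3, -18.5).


d(P0,P1) = 48.2892, d(P0,P2) = 22.0538, d(P1,P2) = 61.1485
Closest: P0 and P2

Closest pair: (26.7, 3.4) and (29.3, -18.5), distance = 22.0538


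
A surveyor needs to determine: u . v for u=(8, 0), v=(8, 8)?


u . v = u_x*v_x + u_y*v_y = 8*8 + 0*8
= 64 + 0 = 64

64


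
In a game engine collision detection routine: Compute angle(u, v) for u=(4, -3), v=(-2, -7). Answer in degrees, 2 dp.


u.v = 13, |u| = sqrt(25) = 5, |v| = sqrt(53) = 7.2801
cos(theta) = u.v/(|u||v|) = 13/sqrt(1325) = 0.357137
theta = acos(0.357137) = 69.08 degrees

69.08 degrees


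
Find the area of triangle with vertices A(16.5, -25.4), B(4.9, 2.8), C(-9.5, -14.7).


Area = |x_A(y_B-y_C) + x_B(y_C-y_A) + x_C(y_A-y_B)|/2
= |288.75 + 52.43 + 267.9|/2
= 609.08/2 = 304.54

304.54


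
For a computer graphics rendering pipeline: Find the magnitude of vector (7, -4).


|u| = sqrt(7^2 + (-4)^2) = sqrt(65) = 8.0623

8.0623


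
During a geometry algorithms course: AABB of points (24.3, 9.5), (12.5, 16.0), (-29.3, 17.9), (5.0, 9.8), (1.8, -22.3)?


x range: [-29.3, 24.3]
y range: [-22.3, 17.9]
Bounding box: (-29.3,-22.3) to (24.3,17.9)

(-29.3,-22.3) to (24.3,17.9)


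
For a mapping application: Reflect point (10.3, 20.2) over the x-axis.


Reflection over x-axis: (x,y) -> (x,-y)
(10.3, 20.2) -> (10.3, -20.2)

(10.3, -20.2)


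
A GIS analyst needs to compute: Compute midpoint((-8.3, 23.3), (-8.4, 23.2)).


M = (((-8.3)+(-8.4))/2, (23.3+23.2)/2)
= (-8.35, 23.25)

(-8.35, 23.25)


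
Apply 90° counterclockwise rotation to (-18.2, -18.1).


90° CCW: (x,y) -> (-y, x)
(-18.2,-18.1) -> (18.1, -18.2)

(18.1, -18.2)


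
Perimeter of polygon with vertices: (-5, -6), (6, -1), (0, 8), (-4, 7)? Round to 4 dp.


Sides: (-5, -6)->(6, -1): sqrt(146) = 12.083046, (6, -1)->(0, 8): sqrt(117) = 10.816654, (0, 8)->(-4, 7): sqrt(17) = 4.123106, (-4, 7)->(-5, -6): sqrt(170) = 13.038405
Sum = 40.061211
Perimeter = 40.0612

40.0612


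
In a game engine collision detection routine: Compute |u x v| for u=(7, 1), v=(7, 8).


|u x v| = |7*8 - 1*7|
= |56 - 7| = 49

49


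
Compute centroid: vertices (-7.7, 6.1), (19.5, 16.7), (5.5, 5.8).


Centroid = ((x_A+x_B+x_C)/3, (y_A+y_B+y_C)/3)
= (((-7.7)+19.5+5.5)/3, (6.1+16.7+5.8)/3)
= (5.7667, 9.5333)

(5.7667, 9.5333)


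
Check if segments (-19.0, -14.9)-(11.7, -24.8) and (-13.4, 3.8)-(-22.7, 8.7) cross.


Cross products: d1=201.35, d2=142.99, d3=629.53, d4=687.89
d1*d2 < 0 and d3*d4 < 0? no

No, they don't intersect


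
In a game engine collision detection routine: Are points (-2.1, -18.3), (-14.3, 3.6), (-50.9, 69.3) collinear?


Cross product: ((-14.3)-(-2.1))*(69.3-(-18.3)) - (3.6-(-18.3))*((-50.9)-(-2.1))
= 0

Yes, collinear


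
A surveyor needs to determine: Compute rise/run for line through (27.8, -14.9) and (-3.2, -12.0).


slope = (y2-y1)/(x2-x1) = ((-12)-(-14.9))/((-3.2)-27.8) = 2.9/(-31) = -0.0935

-0.0935


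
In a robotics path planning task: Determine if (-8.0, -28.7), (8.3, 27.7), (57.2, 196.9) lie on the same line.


Cross product: (8.3-(-8))*(196.9-(-28.7)) - (27.7-(-28.7))*(57.2-(-8))
= 0

Yes, collinear


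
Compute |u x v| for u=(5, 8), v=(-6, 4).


|u x v| = |5*4 - 8*(-6)|
= |20 - (-48)| = 68

68


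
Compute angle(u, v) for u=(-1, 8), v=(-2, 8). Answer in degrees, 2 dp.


u.v = 66, |u| = sqrt(65) = 8.0623, |v| = sqrt(68) = 8.2462
cos(theta) = u.v/(|u||v|) = 66/sqrt(4420) = 0.992734
theta = acos(0.992734) = 6.91 degrees

6.91 degrees


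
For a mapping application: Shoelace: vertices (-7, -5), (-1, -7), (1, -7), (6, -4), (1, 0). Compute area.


Shoelace sum: ((-7)*(-7) - (-1)*(-5)) + ((-1)*(-7) - 1*(-7)) + (1*(-4) - 6*(-7)) + (6*0 - 1*(-4)) + (1*(-5) - (-7)*0)
= 95
Area = |95|/2 = 47.5

47.5


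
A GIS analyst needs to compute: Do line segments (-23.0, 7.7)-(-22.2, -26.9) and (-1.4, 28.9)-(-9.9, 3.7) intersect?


Cross products: d1=-364.12, d2=-49.86, d3=764.32, d4=450.06
d1*d2 < 0 and d3*d4 < 0? no

No, they don't intersect


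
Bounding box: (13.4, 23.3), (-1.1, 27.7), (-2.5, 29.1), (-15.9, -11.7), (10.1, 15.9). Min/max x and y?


x range: [-15.9, 13.4]
y range: [-11.7, 29.1]
Bounding box: (-15.9,-11.7) to (13.4,29.1)

(-15.9,-11.7) to (13.4,29.1)


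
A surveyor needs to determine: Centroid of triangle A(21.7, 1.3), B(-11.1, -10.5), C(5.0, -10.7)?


Centroid = ((x_A+x_B+x_C)/3, (y_A+y_B+y_C)/3)
= ((21.7+(-11.1)+5)/3, (1.3+(-10.5)+(-10.7))/3)
= (5.2, -6.6333)

(5.2, -6.6333)


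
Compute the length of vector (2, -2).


|u| = sqrt(2^2 + (-2)^2) = sqrt(8) = 2.8284

2.8284


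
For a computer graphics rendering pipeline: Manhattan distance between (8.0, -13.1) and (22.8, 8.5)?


|8-22.8| + |(-13.1)-8.5| = 14.8 + 21.6 = 36.4

36.4


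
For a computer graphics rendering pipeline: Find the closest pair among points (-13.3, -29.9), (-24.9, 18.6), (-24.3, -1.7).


d(P0,P1) = 49.8679, d(P0,P2) = 30.2695, d(P1,P2) = 20.3089
Closest: P1 and P2

Closest pair: (-24.9, 18.6) and (-24.3, -1.7), distance = 20.3089


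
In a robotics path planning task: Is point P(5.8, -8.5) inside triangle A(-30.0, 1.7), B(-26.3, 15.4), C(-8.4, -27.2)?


Cross products: AB x AP = -528.2, BC x BP = 939.65, CA x CP = -814.3
All same sign? no

No, outside


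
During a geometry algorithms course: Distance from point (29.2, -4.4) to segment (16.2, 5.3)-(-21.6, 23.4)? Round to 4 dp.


Project P onto AB: t = 0 (clamped to [0,1])
Closest point on segment: (16.2, 5.3)
Distance: 16.22

16.22


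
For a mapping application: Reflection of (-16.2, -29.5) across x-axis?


Reflection over x-axis: (x,y) -> (x,-y)
(-16.2, -29.5) -> (-16.2, 29.5)

(-16.2, 29.5)


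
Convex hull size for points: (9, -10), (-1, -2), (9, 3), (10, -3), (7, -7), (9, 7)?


Convex hull vertices (CCW): (-1, -2), (9, -10), (10, -3), (9, 7)
Count = 4

4


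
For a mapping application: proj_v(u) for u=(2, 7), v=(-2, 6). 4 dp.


u.v = 38, |v| = sqrt(40) = 6.3246
Scalar projection = u.v / |v| = 38 / sqrt(40) = 6.0083

6.0083


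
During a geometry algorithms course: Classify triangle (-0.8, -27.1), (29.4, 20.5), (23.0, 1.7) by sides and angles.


Side lengths squared: AB^2=3177.8, BC^2=394.4, CA^2=1395.88
Sorted: [394.4, 1395.88, 3177.8]
By sides: Scalene, By angles: Obtuse

Scalene, Obtuse


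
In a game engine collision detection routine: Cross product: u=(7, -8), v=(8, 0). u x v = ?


u x v = u_x*v_y - u_y*v_x = 7*0 - (-8)*8
= 0 - (-64) = 64

64


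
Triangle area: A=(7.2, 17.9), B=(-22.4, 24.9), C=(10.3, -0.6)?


Area = |x_A(y_B-y_C) + x_B(y_C-y_A) + x_C(y_A-y_B)|/2
= |183.6 + 414.4 + (-72.1)|/2
= 525.9/2 = 262.95

262.95


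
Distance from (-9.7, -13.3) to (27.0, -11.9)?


dx=36.7, dy=1.4
d^2 = 36.7^2 + 1.4^2 = 1348.85
d = sqrt(1348.85) = 36.7267

36.7267


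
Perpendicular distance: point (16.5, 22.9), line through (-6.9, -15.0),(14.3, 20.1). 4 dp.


|cross product| = 17.86
|line direction| = sqrt(1681.45) = 41.0055
Distance = 17.86/sqrt(1681.45) = 0.4356

0.4356


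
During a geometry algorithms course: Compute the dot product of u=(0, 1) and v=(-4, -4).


u . v = u_x*v_x + u_y*v_y = 0*(-4) + 1*(-4)
= 0 + (-4) = -4

-4


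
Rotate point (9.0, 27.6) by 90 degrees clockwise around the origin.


90° CW: (x,y) -> (y, -x)
(9,27.6) -> (27.6, -9)

(27.6, -9)


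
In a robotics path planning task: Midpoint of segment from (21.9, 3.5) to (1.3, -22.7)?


M = ((21.9+1.3)/2, (3.5+(-22.7))/2)
= (11.6, -9.6)

(11.6, -9.6)


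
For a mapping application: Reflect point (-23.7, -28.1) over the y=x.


Reflection over y=x: (x,y) -> (y,x)
(-23.7, -28.1) -> (-28.1, -23.7)

(-28.1, -23.7)


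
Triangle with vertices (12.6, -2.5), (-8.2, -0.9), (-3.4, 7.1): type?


Side lengths squared: AB^2=435.2, BC^2=87.04, CA^2=348.16
Sorted: [87.04, 348.16, 435.2]
By sides: Scalene, By angles: Right

Scalene, Right


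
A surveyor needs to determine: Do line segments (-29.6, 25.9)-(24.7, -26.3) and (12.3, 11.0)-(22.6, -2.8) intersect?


Cross products: d1=-424.75, d2=-213.07, d3=1378.11, d4=1166.43
d1*d2 < 0 and d3*d4 < 0? no

No, they don't intersect


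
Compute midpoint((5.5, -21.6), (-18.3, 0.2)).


M = ((5.5+(-18.3))/2, ((-21.6)+0.2)/2)
= (-6.4, -10.7)

(-6.4, -10.7)


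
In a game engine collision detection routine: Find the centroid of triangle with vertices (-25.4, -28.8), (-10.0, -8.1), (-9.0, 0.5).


Centroid = ((x_A+x_B+x_C)/3, (y_A+y_B+y_C)/3)
= (((-25.4)+(-10)+(-9))/3, ((-28.8)+(-8.1)+0.5)/3)
= (-14.8, -12.1333)

(-14.8, -12.1333)


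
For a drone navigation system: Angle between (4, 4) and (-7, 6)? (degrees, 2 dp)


u.v = -4, |u| = sqrt(32) = 5.6569, |v| = sqrt(85) = 9.2195
cos(theta) = u.v/(|u||v|) = -4/sqrt(2720) = -0.076696
theta = acos(-0.076696) = 94.4 degrees

94.4 degrees


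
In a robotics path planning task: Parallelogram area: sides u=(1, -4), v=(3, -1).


|u x v| = |1*(-1) - (-4)*3|
= |(-1) - (-12)| = 11

11


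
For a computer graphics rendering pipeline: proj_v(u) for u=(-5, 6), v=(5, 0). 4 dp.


u.v = -25, |v| = sqrt(25) = 5
Scalar projection = u.v / |v| = -25 / sqrt(25) = -5

-5


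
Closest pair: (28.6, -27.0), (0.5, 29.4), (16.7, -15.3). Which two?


d(P0,P1) = 63.0125, d(P0,P2) = 16.6883, d(P1,P2) = 47.545
Closest: P0 and P2

Closest pair: (28.6, -27.0) and (16.7, -15.3), distance = 16.6883


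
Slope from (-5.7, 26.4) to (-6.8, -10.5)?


slope = (y2-y1)/(x2-x1) = ((-10.5)-26.4)/((-6.8)-(-5.7)) = (-36.9)/(-1.1) = 33.5455

33.5455


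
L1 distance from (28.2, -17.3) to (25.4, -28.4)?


|28.2-25.4| + |(-17.3)-(-28.4)| = 2.8 + 11.1 = 13.9

13.9


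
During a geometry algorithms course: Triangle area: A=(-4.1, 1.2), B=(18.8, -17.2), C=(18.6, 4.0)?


Area = |x_A(y_B-y_C) + x_B(y_C-y_A) + x_C(y_A-y_B)|/2
= |86.92 + 52.64 + 342.24|/2
= 481.8/2 = 240.9

240.9


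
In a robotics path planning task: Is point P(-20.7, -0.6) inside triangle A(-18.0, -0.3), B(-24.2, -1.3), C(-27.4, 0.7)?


Cross products: AB x AP = -0.84, BC x BP = -9.24, CA x CP = -5.52
All same sign? yes

Yes, inside


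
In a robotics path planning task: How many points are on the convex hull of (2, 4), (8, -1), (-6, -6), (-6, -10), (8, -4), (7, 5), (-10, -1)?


Convex hull vertices (CCW): (-10, -1), (-6, -10), (8, -4), (8, -1), (7, 5), (2, 4)
Count = 6

6


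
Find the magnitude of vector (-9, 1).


|u| = sqrt((-9)^2 + 1^2) = sqrt(82) = 9.0554

9.0554


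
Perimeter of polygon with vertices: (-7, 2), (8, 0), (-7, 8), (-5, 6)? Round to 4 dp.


Sides: (-7, 2)->(8, 0): sqrt(229) = 15.132746, (8, 0)->(-7, 8): sqrt(289) = 17, (-7, 8)->(-5, 6): sqrt(8) = 2.828427, (-5, 6)->(-7, 2): sqrt(20) = 4.472136
Sum = 39.433309
Perimeter = 39.4333

39.4333


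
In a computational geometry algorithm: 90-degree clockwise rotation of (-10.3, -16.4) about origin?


90° CW: (x,y) -> (y, -x)
(-10.3,-16.4) -> (-16.4, 10.3)

(-16.4, 10.3)


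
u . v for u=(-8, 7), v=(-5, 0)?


u . v = u_x*v_x + u_y*v_y = (-8)*(-5) + 7*0
= 40 + 0 = 40

40


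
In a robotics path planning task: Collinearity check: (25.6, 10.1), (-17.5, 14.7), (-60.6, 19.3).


Cross product: ((-17.5)-25.6)*(19.3-10.1) - (14.7-10.1)*((-60.6)-25.6)
= 0

Yes, collinear


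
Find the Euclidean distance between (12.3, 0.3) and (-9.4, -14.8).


dx=-21.7, dy=-15.1
d^2 = (-21.7)^2 + (-15.1)^2 = 698.9
d = sqrt(698.9) = 26.4367

26.4367


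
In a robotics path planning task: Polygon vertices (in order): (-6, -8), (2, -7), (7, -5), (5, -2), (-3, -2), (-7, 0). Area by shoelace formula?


Shoelace sum: ((-6)*(-7) - 2*(-8)) + (2*(-5) - 7*(-7)) + (7*(-2) - 5*(-5)) + (5*(-2) - (-3)*(-2)) + ((-3)*0 - (-7)*(-2)) + ((-7)*(-8) - (-6)*0)
= 134
Area = |134|/2 = 67

67


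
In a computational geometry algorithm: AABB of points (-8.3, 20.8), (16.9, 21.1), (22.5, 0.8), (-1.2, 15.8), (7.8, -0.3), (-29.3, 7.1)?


x range: [-29.3, 22.5]
y range: [-0.3, 21.1]
Bounding box: (-29.3,-0.3) to (22.5,21.1)

(-29.3,-0.3) to (22.5,21.1)


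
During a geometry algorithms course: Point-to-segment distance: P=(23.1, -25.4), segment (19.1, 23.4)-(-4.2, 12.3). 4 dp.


Project P onto AB: t = 0.6733 (clamped to [0,1])
Closest point on segment: (3.4123, 15.9265)
Distance: 45.7764

45.7764


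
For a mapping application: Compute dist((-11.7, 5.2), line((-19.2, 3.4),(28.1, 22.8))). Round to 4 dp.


|cross product| = 60.36
|line direction| = sqrt(2613.65) = 51.1239
Distance = 60.36/sqrt(2613.65) = 1.1807

1.1807


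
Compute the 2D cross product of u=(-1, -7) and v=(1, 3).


u x v = u_x*v_y - u_y*v_x = (-1)*3 - (-7)*1
= (-3) - (-7) = 4

4


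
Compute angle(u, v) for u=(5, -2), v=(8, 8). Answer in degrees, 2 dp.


u.v = 24, |u| = sqrt(29) = 5.3852, |v| = sqrt(128) = 11.3137
cos(theta) = u.v/(|u||v|) = 24/sqrt(3712) = 0.393919
theta = acos(0.393919) = 66.8 degrees

66.8 degrees


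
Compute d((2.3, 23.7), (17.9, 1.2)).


dx=15.6, dy=-22.5
d^2 = 15.6^2 + (-22.5)^2 = 749.61
d = sqrt(749.61) = 27.379

27.379


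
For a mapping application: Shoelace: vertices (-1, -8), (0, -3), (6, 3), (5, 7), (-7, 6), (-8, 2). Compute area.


Shoelace sum: ((-1)*(-3) - 0*(-8)) + (0*3 - 6*(-3)) + (6*7 - 5*3) + (5*6 - (-7)*7) + ((-7)*2 - (-8)*6) + ((-8)*(-8) - (-1)*2)
= 227
Area = |227|/2 = 113.5

113.5


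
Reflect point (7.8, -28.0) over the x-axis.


Reflection over x-axis: (x,y) -> (x,-y)
(7.8, -28) -> (7.8, 28)

(7.8, 28)


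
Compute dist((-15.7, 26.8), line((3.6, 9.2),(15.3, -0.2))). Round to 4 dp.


|cross product| = 24.5
|line direction| = sqrt(225.25) = 15.0083
Distance = 24.5/sqrt(225.25) = 1.6324

1.6324


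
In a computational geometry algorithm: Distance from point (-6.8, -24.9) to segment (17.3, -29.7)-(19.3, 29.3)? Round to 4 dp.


Project P onto AB: t = 0.0674 (clamped to [0,1])
Closest point on segment: (17.4349, -25.7215)
Distance: 24.2488

24.2488


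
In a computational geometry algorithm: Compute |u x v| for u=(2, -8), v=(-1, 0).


|u x v| = |2*0 - (-8)*(-1)|
= |0 - 8| = 8

8


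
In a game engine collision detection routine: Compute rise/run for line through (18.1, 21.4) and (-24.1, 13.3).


slope = (y2-y1)/(x2-x1) = (13.3-21.4)/((-24.1)-18.1) = (-8.1)/(-42.2) = 0.1919

0.1919


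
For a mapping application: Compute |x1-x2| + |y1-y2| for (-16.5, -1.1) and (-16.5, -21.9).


|(-16.5)-(-16.5)| + |(-1.1)-(-21.9)| = 0 + 20.8 = 20.8

20.8


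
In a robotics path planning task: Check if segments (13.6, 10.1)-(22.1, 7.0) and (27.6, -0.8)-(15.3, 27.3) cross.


Cross products: d1=259.33, d2=58.61, d3=-49.25, d4=151.47
d1*d2 < 0 and d3*d4 < 0? no

No, they don't intersect


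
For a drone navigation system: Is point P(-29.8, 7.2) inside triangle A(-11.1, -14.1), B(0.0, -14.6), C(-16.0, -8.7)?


Cross products: AB x AP = 227.08, BC x BP = -172.98, CA x CP = 3.39
All same sign? no

No, outside


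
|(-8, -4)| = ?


|u| = sqrt((-8)^2 + (-4)^2) = sqrt(80) = 8.9443

8.9443


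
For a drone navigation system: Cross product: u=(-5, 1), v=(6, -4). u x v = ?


u x v = u_x*v_y - u_y*v_x = (-5)*(-4) - 1*6
= 20 - 6 = 14

14


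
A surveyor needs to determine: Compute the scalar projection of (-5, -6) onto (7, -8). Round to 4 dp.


u.v = 13, |v| = sqrt(113) = 10.6301
Scalar projection = u.v / |v| = 13 / sqrt(113) = 1.2229

1.2229


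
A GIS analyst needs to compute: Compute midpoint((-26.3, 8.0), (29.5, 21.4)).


M = (((-26.3)+29.5)/2, (8+21.4)/2)
= (1.6, 14.7)

(1.6, 14.7)


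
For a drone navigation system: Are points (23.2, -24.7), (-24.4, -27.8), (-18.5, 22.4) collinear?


Cross product: ((-24.4)-23.2)*(22.4-(-24.7)) - ((-27.8)-(-24.7))*((-18.5)-23.2)
= -2371.23

No, not collinear


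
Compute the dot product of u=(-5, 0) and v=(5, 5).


u . v = u_x*v_x + u_y*v_y = (-5)*5 + 0*5
= (-25) + 0 = -25

-25


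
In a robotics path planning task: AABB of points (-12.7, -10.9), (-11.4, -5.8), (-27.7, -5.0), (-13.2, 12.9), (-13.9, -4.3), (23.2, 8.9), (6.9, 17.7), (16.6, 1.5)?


x range: [-27.7, 23.2]
y range: [-10.9, 17.7]
Bounding box: (-27.7,-10.9) to (23.2,17.7)

(-27.7,-10.9) to (23.2,17.7)


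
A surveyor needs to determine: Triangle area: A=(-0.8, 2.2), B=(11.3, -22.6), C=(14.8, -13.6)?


Area = |x_A(y_B-y_C) + x_B(y_C-y_A) + x_C(y_A-y_B)|/2
= |7.2 + (-178.54) + 367.04|/2
= 195.7/2 = 97.85

97.85


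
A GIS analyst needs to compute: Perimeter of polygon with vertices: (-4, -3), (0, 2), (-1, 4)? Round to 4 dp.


Sides: (-4, -3)->(0, 2): sqrt(41) = 6.403124, (0, 2)->(-1, 4): sqrt(5) = 2.236068, (-1, 4)->(-4, -3): sqrt(58) = 7.615773
Sum = 16.254965
Perimeter = 16.255

16.255
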